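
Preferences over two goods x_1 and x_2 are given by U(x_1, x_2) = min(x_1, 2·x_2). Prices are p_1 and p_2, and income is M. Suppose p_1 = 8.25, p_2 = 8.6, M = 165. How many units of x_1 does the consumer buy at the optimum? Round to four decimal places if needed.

x_1* = 13.1474

Demand: x_1*(p_1,p_2,M) = 2·M/(2·p_1 + p_2), x_2* = M/(2·p_1 + p_2).
Here 2·8.25 + 8.6 = 25.1, giving x_1* = 13.1474.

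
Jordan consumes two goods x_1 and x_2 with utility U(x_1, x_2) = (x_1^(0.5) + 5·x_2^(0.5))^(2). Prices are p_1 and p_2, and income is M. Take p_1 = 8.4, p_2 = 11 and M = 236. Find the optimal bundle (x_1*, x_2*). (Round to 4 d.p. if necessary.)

x_1* = 1.3984, x_2* = 20.3867

From the CES first-order condition, (1/5)·(x_2/x_1)^(0.5) = p_1/p_2.
Solve for the ratio: x_2/x_1 = [5·p_1/p_2]^(2).
With the ratio pinned down, the budget gives x_1* = M/(p_1 + p_2·(x_2/x_1)) and x_2* = (x_2/x_1)·x_1*.
Numerically x_2/x_1 = 14.578512, so x_1* = 236/(8.4 + 11·14.578512) = 1.3984 and x_2* = 14.578512·1.3984 = 20.3867.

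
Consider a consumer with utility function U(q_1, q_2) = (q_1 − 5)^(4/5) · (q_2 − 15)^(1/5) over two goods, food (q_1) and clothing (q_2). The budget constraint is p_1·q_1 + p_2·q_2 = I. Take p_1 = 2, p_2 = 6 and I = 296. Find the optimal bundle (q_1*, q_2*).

q_1* = 83.4, q_2* = 21.5333

MRS = 4·(q_2−15)/(q_1−5). Tangency with p_1/p_2 gives q_2−15 = (1/4)·(p_1/p_2)·(q_1−5).
After buying the subsistence bundle (5, 15), a share 0.8 of the remaining income goes to q_1: q_1* = 5 + 0.8·(I − 5p_1 − 15p_2)/p_1.
Discretionary income = 296 − 5·2 − 15·6 = 196; q_1* = 5 + 0.8·196/2 = 83.4; q_2* = 15 + 0.2·196/6 = 21.5333.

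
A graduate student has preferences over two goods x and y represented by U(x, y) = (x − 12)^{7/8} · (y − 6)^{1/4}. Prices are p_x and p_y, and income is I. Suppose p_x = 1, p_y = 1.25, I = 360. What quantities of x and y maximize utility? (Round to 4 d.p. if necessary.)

x* = 276.8333, y* = 66.5333

MRS = (7/2)·(y−6)/(x−12). Tangency with p_x/p_y gives y−6 = (2/7)·(p_x/p_y)·(x−12).
After buying the subsistence bundle (12, 6), a share 7/9 of the remaining income goes to x: x* = 12 + 7/9·(I − 12p_x − 6p_y)/p_x.
Discretionary income = 360 − 12·1 − 6·1.25 = 340.5; x* = 12 + 7/9·340.5/1 = 276.8333; y* = 6 + 2/9·340.5/1.25 = 66.5333.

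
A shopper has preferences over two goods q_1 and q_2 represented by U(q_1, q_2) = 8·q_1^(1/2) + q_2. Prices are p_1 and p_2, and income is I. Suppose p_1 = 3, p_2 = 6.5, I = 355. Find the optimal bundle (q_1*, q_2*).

Set MRS = p_1/p_2: 4·q_1^(−1/2) = p_1/p_2.
Solve: √q_1 = 4·p_2/p_1, so q_1*(p_1,p_2) = (4·p_2/p_1)², and q_2* = (I − p_1·q_1*)/p_2.
Plugging in: q_1* = (4·6.5/3)² = 75.1111, q_2* = 19.9487.

q_1* = 75.1111, q_2* = 19.9487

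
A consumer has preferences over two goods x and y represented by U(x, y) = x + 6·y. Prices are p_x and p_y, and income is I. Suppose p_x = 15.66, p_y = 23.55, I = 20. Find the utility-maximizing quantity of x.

Linear utility — the consumer picks whichever good has higher MU/price: 1/15.66 = 0.0639 vs 6/23.55 = 0.2548.
y gives more utility per dollar, so spend all income on y: y* = I/p_y, x* = 0.
Numerically: x* = 0, y* = 0.8493.

x* = 0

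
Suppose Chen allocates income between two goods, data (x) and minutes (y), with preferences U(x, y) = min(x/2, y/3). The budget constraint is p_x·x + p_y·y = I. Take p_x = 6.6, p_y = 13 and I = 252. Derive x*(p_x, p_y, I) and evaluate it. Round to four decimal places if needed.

Leontief preferences: the optimum is at the kink where x/2 = y/3, i.e. y = (3/2)·x.
Budget: p_x·x + p_y·(3/2)·x = I, so (2·p_x + 3·p_y)·x = 2·I.
Demand: x*(p_x,p_y,I) = 2·I/(2·p_x + 3·p_y), y* = 3·I/(2·p_x + 3·p_y).
Here 2·6.6 + 3·13 = 52.2, giving x* = 9.6552.

x* = 9.6552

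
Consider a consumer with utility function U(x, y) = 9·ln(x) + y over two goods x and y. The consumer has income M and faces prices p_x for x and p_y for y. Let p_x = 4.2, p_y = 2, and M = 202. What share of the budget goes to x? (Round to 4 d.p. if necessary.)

share on x = 0.0891

So x*(p_x,p_y) = 9·p_y/p_x, independent of income; and y* = (M − 9·p_y)/p_y.
At the given prices: x* = 9·2/4.2 = 4.2857, and y* = 92.
Expenditure on x: 4.2·4.2857 = 18; share = 0.0891.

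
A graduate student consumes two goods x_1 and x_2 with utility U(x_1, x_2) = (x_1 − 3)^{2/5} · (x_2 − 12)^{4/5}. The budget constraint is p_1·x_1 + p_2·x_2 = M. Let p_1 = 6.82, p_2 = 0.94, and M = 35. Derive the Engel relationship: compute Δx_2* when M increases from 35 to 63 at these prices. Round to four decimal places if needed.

Δx_2* = 19.8582

This is Cobb-Douglas in (x_1−3, x_2−12): tangency gives 0.4·p_2·(x_2−12) = 0.8·p_1·(x_1−3).
After buying the subsistence bundle (3, 12), a share 1/3 of the remaining income goes to x_1: x_1* = 3 + 1/3·(M − 3p_1 − 12p_2)/p_1.
Discretionary income = 35 − 3·6.82 − 12·0.94 = 3.26; x_2* = 12 + 2/3·3.26/0.94 = 14.3121.
At M' = 63: x_2* = 34.1702. Change: 34.1702 − 14.3121 = 19.8582.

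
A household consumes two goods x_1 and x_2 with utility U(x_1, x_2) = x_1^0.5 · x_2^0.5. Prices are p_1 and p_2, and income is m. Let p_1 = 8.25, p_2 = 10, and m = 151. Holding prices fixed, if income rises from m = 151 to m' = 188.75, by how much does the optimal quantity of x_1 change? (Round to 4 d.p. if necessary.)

Δx_1* = 2.2879

MU_x_1/MU_x_2 = (0.5·x_2)/(0.5·x_1); tangency sets this equal to p_1/p_2.
So 0.5·p_2·x_2 = 0.5·p_1·x_1; combined with the budget, a share 0.5 of income goes to x_1.
Demand: x_1*(p_1,p_2,m) = 0.5·m/p_1 and x_2* = 0.5·m/p_2.
At p_1=8.25, p_2=10, m=151: x_1* = 0.5·151/8.25 = 9.1515.
At m' = 188.75: x_1* = 11.4394. Change: 11.4394 − 9.1515 = 2.2879.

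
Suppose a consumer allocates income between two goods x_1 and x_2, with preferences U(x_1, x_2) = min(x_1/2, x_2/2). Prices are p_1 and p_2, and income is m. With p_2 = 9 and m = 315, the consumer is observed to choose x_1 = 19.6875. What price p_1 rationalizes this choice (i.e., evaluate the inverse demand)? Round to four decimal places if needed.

p_1 = 7

With perfect complements, no substitution: consume in ratio x_1:x_2 = 2:2.
Budget: p_1·x_1 + p_2·x_1 = m, so (2·p_1 + 2·p_2)·x_1 = 2·m.
Demand: x_1*(p_1,p_2,m) = 2·m/(2·p_1 + 2·p_2), x_2* = 2·m/(2·p_1 + 2·p_2).
Set x_1* = 19.6875 in the demand function and solve for p_1: p_1 = 7.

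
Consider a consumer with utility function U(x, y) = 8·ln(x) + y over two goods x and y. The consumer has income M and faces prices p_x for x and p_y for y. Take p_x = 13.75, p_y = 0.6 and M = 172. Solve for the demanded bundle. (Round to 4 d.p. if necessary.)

At the given prices: x* = 8·0.6/13.75 = 0.3491, and y* = 278.6667.

x* = 0.3491, y* = 278.6667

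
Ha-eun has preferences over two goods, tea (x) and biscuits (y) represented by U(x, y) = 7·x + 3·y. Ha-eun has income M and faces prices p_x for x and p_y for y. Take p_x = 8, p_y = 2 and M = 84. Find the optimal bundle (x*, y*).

x* = 0, y* = 42

y gives more utility per dollar, so spend all income on y: y* = M/p_y, x* = 0.
Numerically: x* = 0, y* = 42.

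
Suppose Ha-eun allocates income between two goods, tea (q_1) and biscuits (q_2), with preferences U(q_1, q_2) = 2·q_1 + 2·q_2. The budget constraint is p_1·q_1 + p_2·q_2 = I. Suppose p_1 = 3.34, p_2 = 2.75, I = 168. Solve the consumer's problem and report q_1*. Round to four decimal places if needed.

Perfect substitutes: compare marginal utility per dollar. 2/p_1 vs 2/p_2 → 0.5988 vs 0.7273.
q_2 gives more utility per dollar, so spend all income on q_2: q_2* = I/p_2, q_1* = 0.
Numerically: q_1* = 0, q_2* = 61.0909.

q_1* = 0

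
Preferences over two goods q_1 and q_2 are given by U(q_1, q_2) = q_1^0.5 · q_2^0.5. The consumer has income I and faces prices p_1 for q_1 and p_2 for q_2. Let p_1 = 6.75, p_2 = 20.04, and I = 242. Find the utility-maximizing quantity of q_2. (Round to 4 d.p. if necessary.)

MU_q_1/MU_q_2 = (0.5·q_2)/(0.5·q_1); tangency sets this equal to p_1/p_2.
Rearranging, p_2·q_2 = p_1·q_1. Substituting into the budget gives p_1·q_1·(1 + 1) = I.
Demand: q_1*(p_1,p_2,I) = 0.5·I/p_1 and q_2* = 0.5·I/p_2.
At p_1=6.75, p_2=20.04, I=242: q_2* = 0.5·242/20.04 = 6.0379.

q_2* = 6.0379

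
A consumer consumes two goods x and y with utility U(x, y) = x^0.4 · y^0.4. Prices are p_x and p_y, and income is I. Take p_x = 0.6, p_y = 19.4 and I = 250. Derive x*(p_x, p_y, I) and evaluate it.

MU_x/MU_y = (0.4·y)/(0.4·x); tangency sets this equal to p_x/p_y.
Rearranging, p_y·y = p_x·x. Substituting into the budget gives p_x·x·(1 + 1) = I.
Demand: x*(p_x,p_y,I) = 0.5·I/p_x and y* = 0.5·I/p_y.
At p_x=0.6, p_y=19.4, I=250: x* = 0.5·250/0.6 = 208.3333.

x* = 208.3333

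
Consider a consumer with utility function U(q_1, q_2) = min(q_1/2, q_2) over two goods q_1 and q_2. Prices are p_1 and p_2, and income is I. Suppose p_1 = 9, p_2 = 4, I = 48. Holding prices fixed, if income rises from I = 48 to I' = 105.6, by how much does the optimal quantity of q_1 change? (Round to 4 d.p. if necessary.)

Δq_1* = 5.2364

With perfect complements, no substitution: consume in ratio q_1:q_2 = 2:1.
Budget: p_1·q_1 + p_2·(1/2)·q_1 = I, so (2·p_1 + p_2)·q_1 = 2·I.
Demand: q_1*(p_1,p_2,I) = 2·I/(2·p_1 + p_2), q_2* = I/(2·p_1 + p_2).
Here 2·9 + 4 = 22, giving q_1* = 4.3636.
At I' = 105.6: q_1* = 9.6. Change: 9.6 − 4.3636 = 5.2364.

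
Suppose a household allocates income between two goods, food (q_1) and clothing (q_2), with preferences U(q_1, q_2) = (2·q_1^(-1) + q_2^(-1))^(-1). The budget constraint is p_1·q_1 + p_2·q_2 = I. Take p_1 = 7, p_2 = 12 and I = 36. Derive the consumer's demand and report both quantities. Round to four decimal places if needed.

MRS = MU_q_1/MU_q_2 = 2·(q_2/q_1)^(2). Set equal to p_1/p_2.
Hence q_2/q_1 = ((1/2)·p_1/p_2)^(1/(2)), i.e. raised to the 0.5 power.
With the ratio pinned down, the budget gives q_1* = I/(p_1 + p_2·(q_2/q_1)) and q_2* = (q_2/q_1)·q_1*.
Numerically q_2/q_1 = 0.540062, so q_1* = 36/(7 + 12·0.540062) = 2.6705 and q_2* = 0.540062·2.6705 = 1.4422.

q_1* = 2.6705, q_2* = 1.4422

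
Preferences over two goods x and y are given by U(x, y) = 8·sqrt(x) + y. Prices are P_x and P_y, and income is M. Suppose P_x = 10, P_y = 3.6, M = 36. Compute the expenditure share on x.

share on x = 0.576

Thus x* = (4·P_y/P_x)² — independent of M — with the rest of income spent on y.
Plugging in: x* = (4·3.6/10)² = 2.0736, y* = 4.24.
Expenditure on x: 10·2.0736 = 20.736; share = 0.576.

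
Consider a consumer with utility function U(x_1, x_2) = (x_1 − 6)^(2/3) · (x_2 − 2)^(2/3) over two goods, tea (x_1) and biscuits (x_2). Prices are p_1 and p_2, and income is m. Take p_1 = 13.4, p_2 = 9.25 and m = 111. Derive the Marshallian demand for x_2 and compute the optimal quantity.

x_2* = 2.6541

After buying the subsistence bundle (6, 2), a share 0.5 of the remaining income goes to x_1: x_1* = 6 + 0.5·(m − 6p_1 − 2p_2)/p_1.
Discretionary income = 111 − 6·13.4 − 2·9.25 = 12.1; x_2* = 2 + 0.5·12.1/9.25 = 2.6541.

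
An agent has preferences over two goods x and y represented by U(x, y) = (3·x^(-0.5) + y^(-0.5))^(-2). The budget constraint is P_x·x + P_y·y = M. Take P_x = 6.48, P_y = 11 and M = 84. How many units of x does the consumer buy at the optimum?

MU_x ∝ 3·x^(-1.5), MU_y ∝ y^(-1.5), so MRS = 3·(y/x)^(1.5) = P_x/P_y.
Hence y/x = ((1/3)·P_x/P_y)^(1/(1.5)), i.e. raised to the 2/3 power.
With the ratio pinned down, the budget gives x* = M/(P_x + P_y·(y/x)) and y* = (y/x)·x*.
Numerically y/x = 0.337837, so x* = 84/(6.48 + 11·0.337837) = 8.2384.

x* = 8.2384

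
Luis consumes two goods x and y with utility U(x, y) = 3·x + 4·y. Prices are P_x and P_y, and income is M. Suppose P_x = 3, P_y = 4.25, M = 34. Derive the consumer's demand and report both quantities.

Numerically: x* = 11.3333, y* = 0.

x* = 11.3333, y* = 0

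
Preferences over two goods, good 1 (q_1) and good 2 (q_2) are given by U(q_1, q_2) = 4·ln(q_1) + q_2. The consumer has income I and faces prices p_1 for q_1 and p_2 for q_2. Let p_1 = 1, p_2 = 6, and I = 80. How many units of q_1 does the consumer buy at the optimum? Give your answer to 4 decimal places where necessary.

q_1* = 24

Set MRS = p_1/p_2: (4/q_1)/1 = p_1/p_2.
So q_1*(p_1,p_2) = 4·p_2/p_1, independent of income; and q_2* = (I − 4·p_2)/p_2.
At the given prices: q_1* = 4·6/1 = 24.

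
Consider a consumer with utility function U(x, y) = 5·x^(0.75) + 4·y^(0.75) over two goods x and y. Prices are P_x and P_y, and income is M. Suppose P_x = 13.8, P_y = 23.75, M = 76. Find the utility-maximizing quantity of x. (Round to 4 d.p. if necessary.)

x* = 5.0976

With the ratio pinned down, the budget gives x* = M/(P_x + P_y·(y/x)) and y* = (y/x)·x*.
Numerically y/x = 0.04669, so x* = 76/(13.8 + 23.75·0.04669) = 5.0976.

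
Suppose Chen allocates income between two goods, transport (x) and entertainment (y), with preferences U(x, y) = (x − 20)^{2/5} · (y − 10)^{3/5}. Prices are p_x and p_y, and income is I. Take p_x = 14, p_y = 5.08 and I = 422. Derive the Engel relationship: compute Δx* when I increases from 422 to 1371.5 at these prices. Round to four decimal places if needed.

This is Cobb-Douglas in (x−20, y−10): tangency gives 0.4·p_y·(y−10) = 0.6·p_x·(x−20).
Substituting into the budget: x* = 20 + 0.4·(I − 20·p_x − 10·p_y)/p_x, and y* = 10 + 0.6·(…)/p_y.
Discretionary income = 422 − 20·14 − 10·5.08 = 91.2; x* = 20 + 0.4·91.2/14 = 22.6057.
At I' = 1371.5: x* = 49.7343. Change: 49.7343 − 22.6057 = 27.1286.

Δx* = 27.1286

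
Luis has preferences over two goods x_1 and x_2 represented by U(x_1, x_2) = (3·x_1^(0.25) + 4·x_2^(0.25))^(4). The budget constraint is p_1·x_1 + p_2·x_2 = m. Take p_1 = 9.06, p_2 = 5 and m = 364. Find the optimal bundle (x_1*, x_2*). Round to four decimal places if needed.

x_1* = 14.4048, x_2* = 46.6985

MRS = MU_x_1/MU_x_2 = (3/4)·(x_2/x_1)^(0.75). Set equal to p_1/p_2.
Solve for the ratio: x_2/x_1 = [(4/3)·p_1/p_2]^(4/3).
Substitute x_2 = (x_2/x_1)·x_1 into the budget: x_1* = m/(p_1 + p_2·(x_2/x_1)).
Numerically x_2/x_1 = 3.241872, so x_1* = 364/(9.06 + 5·3.241872) = 14.4048 and x_2* = 3.241872·14.4048 = 46.6985.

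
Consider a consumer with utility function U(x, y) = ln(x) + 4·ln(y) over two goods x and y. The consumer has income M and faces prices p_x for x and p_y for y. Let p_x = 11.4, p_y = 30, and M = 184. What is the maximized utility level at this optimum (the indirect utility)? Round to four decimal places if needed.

V = 7.5343

The MRS is (1/4)·y/x. Set MRS = p_x/p_y.
So p_y·y = 4·p_x·x; combined with the budget, a share 0.2 of income goes to x.
Demand: x*(p_x,p_y,M) = 0.2·M/p_x and y* = 0.8·M/p_y.
At p_x=11.4, p_y=30, M=184: x* = 0.2·184/11.4 = 3.2281, y* = 4.9067.
Utility at the optimum: U(3.2281, 4.9067) = 7.5343.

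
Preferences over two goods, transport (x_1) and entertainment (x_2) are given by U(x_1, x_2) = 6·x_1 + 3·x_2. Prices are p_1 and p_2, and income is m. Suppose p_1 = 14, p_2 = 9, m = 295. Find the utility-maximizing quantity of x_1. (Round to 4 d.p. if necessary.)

x_1* = 21.0714

x_1 gives more utility per dollar, so spend all income on x_1: x_1* = m/p_1, x_2* = 0.
Numerically: x_1* = 21.0714, x_2* = 0.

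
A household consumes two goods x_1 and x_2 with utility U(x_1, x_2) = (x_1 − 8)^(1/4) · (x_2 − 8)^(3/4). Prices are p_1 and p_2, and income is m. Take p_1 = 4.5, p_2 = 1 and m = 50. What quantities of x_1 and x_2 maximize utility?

MRS = (1/3)·(x_2−8)/(x_1−8). Tangency with p_1/p_2 gives x_2−8 = 3·(p_1/p_2)·(x_1−8).
After buying the subsistence bundle (8, 8), a share 0.25 of the remaining income goes to x_1: x_1* = 8 + 0.25·(m − 8p_1 − 8p_2)/p_1.
Discretionary income = 50 − 8·4.5 − 8·1 = 6; x_1* = 8 + 0.25·6/4.5 = 8.3333; x_2* = 8 + 0.75·6/1 = 12.5.

x_1* = 8.3333, x_2* = 12.5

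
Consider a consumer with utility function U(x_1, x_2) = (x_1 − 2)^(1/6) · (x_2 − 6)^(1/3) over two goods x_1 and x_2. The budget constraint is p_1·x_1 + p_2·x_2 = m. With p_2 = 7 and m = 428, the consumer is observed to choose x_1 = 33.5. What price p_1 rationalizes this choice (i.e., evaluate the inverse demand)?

p_1 = 4

MRS = (1/2)·(x_2−6)/(x_1−2). Tangency with p_1/p_2 gives x_2−6 = 2·(p_1/p_2)·(x_1−2).
After buying the subsistence bundle (2, 6), a share 1/3 of the remaining income goes to x_1: x_1* = 2 + 1/3·(m − 2p_1 − 6p_2)/p_1.
Set x_1* = 33.5 in the demand function and solve for p_1: p_1 = 4.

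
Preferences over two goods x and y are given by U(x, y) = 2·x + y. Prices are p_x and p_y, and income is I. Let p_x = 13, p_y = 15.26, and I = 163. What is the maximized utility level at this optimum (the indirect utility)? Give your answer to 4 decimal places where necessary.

Perfect substitutes: compare marginal utility per dollar. 2/p_x vs 1/p_y → 0.1538 vs 0.0655.
x gives more utility per dollar, so spend all income on x: x* = I/p_x, y* = 0.
Numerically: x* = 12.5385, y* = 0.
Utility at the optimum: U(12.5385, 0) = 25.0769.

V = 25.0769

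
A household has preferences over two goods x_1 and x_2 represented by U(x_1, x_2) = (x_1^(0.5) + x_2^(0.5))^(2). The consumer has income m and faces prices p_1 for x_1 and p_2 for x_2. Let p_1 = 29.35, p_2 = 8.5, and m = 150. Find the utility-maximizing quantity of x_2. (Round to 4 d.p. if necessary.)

x_2* = 13.684

From the CES first-order condition, (x_2/x_1)^(0.5) = p_1/p_2.
Hence x_2/x_1 = (p_1/p_2)^(1/(0.5)), i.e. raised to the 2 power.
With the ratio pinned down, the budget gives x_1* = m/(p_1 + p_2·(x_2/x_1)) and x_2* = (x_2/x_1)·x_1*.
Numerically x_2/x_1 = 11.922803, so x_1* = 150/(29.35 + 8.5·11.922803) = 1.1477 and x_2* = 11.922803·1.1477 = 13.684.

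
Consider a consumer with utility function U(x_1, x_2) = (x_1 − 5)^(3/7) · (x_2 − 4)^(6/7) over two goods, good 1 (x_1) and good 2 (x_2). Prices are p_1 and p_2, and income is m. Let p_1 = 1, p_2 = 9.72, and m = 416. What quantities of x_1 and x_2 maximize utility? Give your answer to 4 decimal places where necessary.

x_1* = 129.04, x_2* = 29.5226

Substituting into the budget: x_1* = 5 + 1/3·(m − 5·p_1 − 4·p_2)/p_1, and x_2* = 4 + 2/3·(…)/p_2.
Discretionary income = 416 − 5·1 − 4·9.72 = 372.12; x_1* = 5 + 1/3·372.12/1 = 129.04; x_2* = 4 + 2/3·372.12/9.72 = 29.5226.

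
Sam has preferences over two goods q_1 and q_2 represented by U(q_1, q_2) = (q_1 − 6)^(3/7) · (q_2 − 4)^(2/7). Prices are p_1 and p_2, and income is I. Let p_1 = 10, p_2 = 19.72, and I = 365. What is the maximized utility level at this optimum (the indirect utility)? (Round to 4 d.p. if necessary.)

This is Cobb-Douglas in (q_1−6, q_2−4): tangency gives 3/7·p_2·(q_2−4) = 2/7·p_1·(q_1−6).
After buying the subsistence bundle (6, 4), a share 0.6 of the remaining income goes to q_1: q_1* = 6 + 0.6·(I − 6p_1 − 4p_2)/p_1.
Discretionary income = 365 − 6·10 − 4·19.72 = 226.12; q_1* = 6 + 0.6·226.12/10 = 19.5672; q_2* = 4 + 0.4·226.12/19.72 = 8.5866.
Utility at the optimum: U(19.5672, 8.5866) = 4.7244.

V = 4.7244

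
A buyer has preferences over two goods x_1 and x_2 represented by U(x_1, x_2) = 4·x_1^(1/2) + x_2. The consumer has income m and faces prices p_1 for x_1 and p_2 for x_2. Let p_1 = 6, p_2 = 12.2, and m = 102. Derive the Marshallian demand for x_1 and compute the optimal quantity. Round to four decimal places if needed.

x_1* = 16.5378

Solve: √x_1 = 2·p_2/p_1, so x_1*(p_1,p_2) = (2·p_2/p_1)², and x_2* = (m − p_1·x_1*)/p_2.
Plugging in: x_1* = (2·12.2/6)² = 16.5378.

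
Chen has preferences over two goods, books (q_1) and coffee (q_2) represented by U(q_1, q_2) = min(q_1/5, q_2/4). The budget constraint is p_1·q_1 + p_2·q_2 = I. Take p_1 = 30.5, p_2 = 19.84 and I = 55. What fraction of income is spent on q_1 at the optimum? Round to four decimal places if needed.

share on q_1 = 0.6577

Leontief preferences: the optimum is at the kink where q_1/5 = q_2/4, i.e. q_2 = (4/5)·q_1.
Budget: p_1·q_1 + p_2·(4/5)·q_1 = I, so (5·p_1 + 4·p_2)·q_1 = 5·I.
Demand: q_1*(p_1,p_2,I) = 5·I/(5·p_1 + 4·p_2), q_2* = 4·I/(5·p_1 + 4·p_2).
Here 5·30.5 + 4·19.84 = 231.86, giving q_1* = 1.1861 and q_2* = 0.9488.
Expenditure on q_1: 30.5·1.1861 = 36.1748; share = 0.6577.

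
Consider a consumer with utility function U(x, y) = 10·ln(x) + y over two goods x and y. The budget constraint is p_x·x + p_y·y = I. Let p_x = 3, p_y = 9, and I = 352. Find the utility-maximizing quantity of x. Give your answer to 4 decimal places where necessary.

Set MRS = p_x/p_y: (10/x)/1 = p_x/p_y.
So x*(p_x,p_y) = 10·p_y/p_x, independent of income; and y* = (I − 10·p_y)/p_y.
At the given prices: x* = 10·9/3 = 30.

x* = 30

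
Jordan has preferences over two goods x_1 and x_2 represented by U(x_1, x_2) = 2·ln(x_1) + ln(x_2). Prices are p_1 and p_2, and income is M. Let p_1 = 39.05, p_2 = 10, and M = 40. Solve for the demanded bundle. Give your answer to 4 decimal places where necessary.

x_1* = 0.6829, x_2* = 1.3333

MU_x_1/MU_x_2 = (2·x_2)/(x_1); tangency sets this equal to p_1/p_2.
Rearranging, p_2·x_2 = (1/2)·p_1·x_1. Substituting into the budget gives p_1·x_1·(1 + (1/2)) = M.
Demand: x_1*(p_1,p_2,M) = 2/3·M/p_1 and x_2* = 1/3·M/p_2.
At p_1=39.05, p_2=10, M=40: x_1* = 2/3·40/39.05 = 0.6829, x_2* = 1.3333.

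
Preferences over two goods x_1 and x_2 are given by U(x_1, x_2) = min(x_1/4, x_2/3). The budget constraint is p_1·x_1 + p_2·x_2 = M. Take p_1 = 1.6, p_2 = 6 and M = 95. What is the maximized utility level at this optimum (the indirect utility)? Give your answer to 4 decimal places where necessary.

With perfect complements, no substitution: consume in ratio x_1:x_2 = 4:3.
Budget: p_1·x_1 + p_2·(3/4)·x_1 = M, so (4·p_1 + 3·p_2)·x_1 = 4·M.
Demand: x_1*(p_1,p_2,M) = 4·M/(4·p_1 + 3·p_2), x_2* = 3·M/(4·p_1 + 3·p_2).
Here 4·1.6 + 3·6 = 24.4, giving x_1* = 15.5738 and x_2* = 11.6803.
Utility at the optimum: U(15.5738, 11.6803) = 3.8934.

V = 3.8934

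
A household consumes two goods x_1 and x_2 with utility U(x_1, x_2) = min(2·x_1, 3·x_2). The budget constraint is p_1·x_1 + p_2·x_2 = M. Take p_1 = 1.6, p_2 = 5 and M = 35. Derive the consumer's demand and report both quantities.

Leontief preferences: the optimum is at the kink where x_1/3 = x_2/2, i.e. x_2 = (2/3)·x_1.
Budget: p_1·x_1 + p_2·(2/3)·x_1 = M, so (3·p_1 + 2·p_2)·x_1 = 3·M.
Demand: x_1*(p_1,p_2,M) = 3·M/(3·p_1 + 2·p_2), x_2* = 2·M/(3·p_1 + 2·p_2).
Here 3·1.6 + 2·5 = 14.8, giving x_1* = 7.0946 and x_2* = 4.7297.

x_1* = 7.0946, x_2* = 4.7297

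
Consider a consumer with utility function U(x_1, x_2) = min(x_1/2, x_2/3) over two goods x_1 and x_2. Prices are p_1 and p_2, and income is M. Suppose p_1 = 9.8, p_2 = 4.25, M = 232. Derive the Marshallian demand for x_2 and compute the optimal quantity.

x_2* = 21.5147

Leontief preferences: the optimum is at the kink where x_1/2 = x_2/3, i.e. x_2 = (3/2)·x_1.
Budget: p_1·x_1 + p_2·(3/2)·x_1 = M, so (2·p_1 + 3·p_2)·x_1 = 2·M.
Demand: x_1*(p_1,p_2,M) = 2·M/(2·p_1 + 3·p_2), x_2* = 3·M/(2·p_1 + 3·p_2).
Here 2·9.8 + 3·4.25 = 32.35, giving x_2* = 21.5147.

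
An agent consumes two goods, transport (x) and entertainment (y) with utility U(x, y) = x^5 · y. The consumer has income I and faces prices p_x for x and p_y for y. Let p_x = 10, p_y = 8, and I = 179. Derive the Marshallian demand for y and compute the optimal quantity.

MU_x/MU_y = (5·y)/(x); tangency sets this equal to p_x/p_y.
So 5·p_y·y = p_x·x; combined with the budget, a share 5/6 of income goes to x.
Demand: x*(p_x,p_y,I) = 5/6·I/p_x and y* = 1/6·I/p_y.
At p_x=10, p_y=8, I=179: y* = 1/6·179/8 = 3.7292.

y* = 3.7292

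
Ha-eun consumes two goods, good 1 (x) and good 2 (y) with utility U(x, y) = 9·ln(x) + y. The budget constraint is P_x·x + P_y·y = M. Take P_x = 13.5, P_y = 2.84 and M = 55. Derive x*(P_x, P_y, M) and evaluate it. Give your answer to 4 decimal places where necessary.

So x*(P_x,P_y) = 9·P_y/P_x, independent of income; and y* = (M − 9·P_y)/P_y.
At the given prices: x* = 9·2.84/13.5 = 1.8933.

x* = 1.8933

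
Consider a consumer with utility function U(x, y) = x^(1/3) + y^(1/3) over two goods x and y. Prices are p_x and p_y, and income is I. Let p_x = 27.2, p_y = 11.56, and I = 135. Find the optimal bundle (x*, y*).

x* = 1.9587, y* = 7.0695

MRS = MU_x/MU_y = (y/x)^(2/3). Set equal to p_x/p_y.
Hence y/x = (p_x/p_y)^(1/(2/3)), i.e. raised to the 1.5 power.
With the ratio pinned down, the budget gives x* = I/(p_x + p_y·(y/x)) and y* = (y/x)·x*.
Numerically y/x = 3.609247, so x* = 135/(27.2 + 11.56·3.609247) = 1.9587 and y* = 3.609247·1.9587 = 7.0695.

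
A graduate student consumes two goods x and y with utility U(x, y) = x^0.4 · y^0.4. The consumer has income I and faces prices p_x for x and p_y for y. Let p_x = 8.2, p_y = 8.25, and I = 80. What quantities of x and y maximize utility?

The MRS is y/x. Set MRS = p_x/p_y.
Rearranging, p_y·y = p_x·x. Substituting into the budget gives p_x·x·(1 + 1) = I.
Demand: x*(p_x,p_y,I) = 0.5·I/p_x and y* = 0.5·I/p_y.
At p_x=8.2, p_y=8.25, I=80: x* = 0.5·80/8.2 = 4.878, y* = 4.8485.

x* = 4.878, y* = 4.8485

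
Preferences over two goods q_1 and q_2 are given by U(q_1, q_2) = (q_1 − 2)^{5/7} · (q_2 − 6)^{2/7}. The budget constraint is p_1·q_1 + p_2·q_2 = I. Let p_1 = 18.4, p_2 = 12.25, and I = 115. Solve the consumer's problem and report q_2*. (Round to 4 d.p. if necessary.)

q_2* = 6.1096

This is Cobb-Douglas in (q_1−2, q_2−6): tangency gives 5/7·p_2·(q_2−6) = 2/7·p_1·(q_1−2).
After buying the subsistence bundle (2, 6), a share 5/7 of the remaining income goes to q_1: q_1* = 2 + 5/7·(I − 2p_1 − 6p_2)/p_1.
Discretionary income = 115 − 2·18.4 − 6·12.25 = 4.7; q_2* = 6 + 2/7·4.7/12.25 = 6.1096.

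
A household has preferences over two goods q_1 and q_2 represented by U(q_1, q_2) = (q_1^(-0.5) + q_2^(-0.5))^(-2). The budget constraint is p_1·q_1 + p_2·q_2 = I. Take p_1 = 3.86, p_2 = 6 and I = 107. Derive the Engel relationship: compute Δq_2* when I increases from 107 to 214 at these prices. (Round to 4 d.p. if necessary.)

Δq_2* = 9.571

From the CES first-order condition, (q_2/q_1)^(1.5) = p_1/p_2.
Solve for the ratio: q_2/q_1 = [p_1/p_2]^(2/3).
Substitute q_2 = (q_2/q_1)·q_1 into the budget: q_1* = I/(p_1 + p_2·(q_2/q_1)).
Numerically q_2/q_1 = 0.745231, so q_1* = 107/(3.86 + 6·0.745231) = 12.843 and q_2* = 0.745231·12.843 = 9.571.
At I' = 214: q_2* = 19.142. Change: 19.142 − 9.571 = 9.571.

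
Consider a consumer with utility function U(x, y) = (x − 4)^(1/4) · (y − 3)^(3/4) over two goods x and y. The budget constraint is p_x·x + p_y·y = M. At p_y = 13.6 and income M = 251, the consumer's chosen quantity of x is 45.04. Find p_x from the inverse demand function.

p_x = 1.25

This is Cobb-Douglas in (x−4, y−3): tangency gives 0.25·p_y·(y−3) = 0.75·p_x·(x−4).
After buying the subsistence bundle (4, 3), a share 0.25 of the remaining income goes to x: x* = 4 + 0.25·(M − 4p_x − 3p_y)/p_x.
Set x* = 45.04 in the demand function and solve for p_x: p_x = 1.25.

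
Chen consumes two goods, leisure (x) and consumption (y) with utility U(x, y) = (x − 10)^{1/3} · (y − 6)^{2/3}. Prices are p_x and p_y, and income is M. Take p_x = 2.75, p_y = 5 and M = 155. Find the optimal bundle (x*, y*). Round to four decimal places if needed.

x* = 21.8182, y* = 19

MRS = (1/2)·(y−6)/(x−10). Tangency with p_x/p_y gives y−6 = 2·(p_x/p_y)·(x−10).
After buying the subsistence bundle (10, 6), a share 1/3 of the remaining income goes to x: x* = 10 + 1/3·(M − 10p_x − 6p_y)/p_x.
Discretionary income = 155 − 10·2.75 − 6·5 = 97.5; x* = 10 + 1/3·97.5/2.75 = 21.8182; y* = 6 + 2/3·97.5/5 = 19.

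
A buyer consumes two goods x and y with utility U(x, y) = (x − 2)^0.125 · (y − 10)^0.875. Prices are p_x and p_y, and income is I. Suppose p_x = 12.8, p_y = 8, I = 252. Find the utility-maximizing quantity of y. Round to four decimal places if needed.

Substituting into the budget: x* = 2 + 0.125·(I − 2·p_x − 10·p_y)/p_x, and y* = 10 + 0.875·(…)/p_y.
Discretionary income = 252 − 2·12.8 − 10·8 = 146.4; y* = 10 + 0.875·146.4/8 = 26.0125.

y* = 26.0125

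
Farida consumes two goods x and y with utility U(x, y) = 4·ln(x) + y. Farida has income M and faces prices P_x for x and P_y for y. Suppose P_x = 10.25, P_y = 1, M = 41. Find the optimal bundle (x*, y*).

Set MRS = P_x/P_y: (4/x)/1 = P_x/P_y.
So x*(P_x,P_y) = 4·P_y/P_x, independent of income; and y* = (M − 4·P_y)/P_y.
At the given prices: x* = 4·1/10.25 = 0.3902, and y* = 37.

x* = 0.3902, y* = 37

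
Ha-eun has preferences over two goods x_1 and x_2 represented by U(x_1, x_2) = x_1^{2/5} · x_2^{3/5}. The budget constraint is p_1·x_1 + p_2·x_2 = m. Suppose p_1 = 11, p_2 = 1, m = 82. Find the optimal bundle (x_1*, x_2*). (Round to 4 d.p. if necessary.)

Tangency: MRS = (2/3)·x_2/x_1 = p_1/p_2.
So 0.4·p_2·x_2 = 0.6·p_1·x_1; combined with the budget, a share 0.4 of income goes to x_1.
Demand: x_1*(p_1,p_2,m) = 0.4·m/p_1 and x_2* = 0.6·m/p_2.
At p_1=11, p_2=1, m=82: x_1* = 0.4·82/11 = 2.9818, x_2* = 49.2.

x_1* = 2.9818, x_2* = 49.2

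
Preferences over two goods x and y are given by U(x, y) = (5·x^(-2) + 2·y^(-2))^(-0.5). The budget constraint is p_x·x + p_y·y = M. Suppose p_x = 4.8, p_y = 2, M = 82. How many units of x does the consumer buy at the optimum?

x* = 12.1069

MRS = MU_x/MU_y = (5/2)·(y/x)^(3). Set equal to p_x/p_y.
Hence y/x = ((2/5)·p_x/p_y)^(1/(3)), i.e. raised to the 1/3 power.
With the ratio pinned down, the budget gives x* = M/(p_x + p_y·(y/x)) and y* = (y/x)·x*.
Numerically y/x = 0.986485, so x* = 82/(4.8 + 2·0.986485) = 12.1069.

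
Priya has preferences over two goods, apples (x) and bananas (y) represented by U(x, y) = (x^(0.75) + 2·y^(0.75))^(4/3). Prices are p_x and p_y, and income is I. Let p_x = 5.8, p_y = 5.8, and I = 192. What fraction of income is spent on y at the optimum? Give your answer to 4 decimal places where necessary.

MRS = MU_x/MU_y = (1/2)·(y/x)^(0.25). Set equal to p_x/p_y.
Solve for the ratio: y/x = [2·p_x/p_y]^(4).
With the ratio pinned down, the budget gives x* = I/(p_x + p_y·(y/x)) and y* = (y/x)·x*.
Numerically y/x = 16, so x* = 192/(5.8 + 5.8·16) = 1.9473 and y* = 16·1.9473 = 31.1562.
Expenditure on y: 5.8·31.1562 = 180.7059; share = 0.9412.

share on y = 0.9412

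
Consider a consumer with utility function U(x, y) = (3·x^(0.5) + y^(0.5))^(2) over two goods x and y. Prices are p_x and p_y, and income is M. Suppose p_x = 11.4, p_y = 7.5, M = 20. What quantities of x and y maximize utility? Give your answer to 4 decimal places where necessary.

x* = 1.5009, y* = 0.3853

From the CES first-order condition, 3·(y/x)^(0.5) = p_x/p_y.
Hence y/x = ((1/3)·p_x/p_y)^(1/(0.5)), i.e. raised to the 2 power.
Substitute y = (y/x)·x into the budget: x* = M/(p_x + p_y·(y/x)).
Numerically y/x = 0.256711, so x* = 20/(11.4 + 7.5·0.256711) = 1.5009 and y* = 0.256711·1.5009 = 0.3853.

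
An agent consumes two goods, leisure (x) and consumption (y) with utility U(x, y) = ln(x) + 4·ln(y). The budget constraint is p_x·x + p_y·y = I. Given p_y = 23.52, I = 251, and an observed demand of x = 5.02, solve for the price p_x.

p_x = 10

MU_x/MU_y = (y)/(4·x); tangency sets this equal to p_x/p_y.
Rearranging, p_y·y = 4·p_x·x. Substituting into the budget gives p_x·x·(1 + 4) = I.
Demand: x*(p_x,p_y,I) = 0.2·I/p_x and y* = 0.8·I/p_y.
Set x* = 5.02 in the demand function and solve for p_x: p_x = 10.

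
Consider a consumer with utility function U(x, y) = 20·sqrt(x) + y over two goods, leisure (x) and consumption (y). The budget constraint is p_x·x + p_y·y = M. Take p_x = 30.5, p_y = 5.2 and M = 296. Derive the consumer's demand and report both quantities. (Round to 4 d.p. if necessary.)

x* = 2.9067, y* = 39.8739

Set MRS = p_x/p_y: 10·x^(−1/2) = p_x/p_y.
Solve: √x = 10·p_y/p_x, so x*(p_x,p_y) = (10·p_y/p_x)², and y* = (M − p_x·x*)/p_y.
Plugging in: x* = (10·5.2/30.5)² = 2.9067, y* = 39.8739.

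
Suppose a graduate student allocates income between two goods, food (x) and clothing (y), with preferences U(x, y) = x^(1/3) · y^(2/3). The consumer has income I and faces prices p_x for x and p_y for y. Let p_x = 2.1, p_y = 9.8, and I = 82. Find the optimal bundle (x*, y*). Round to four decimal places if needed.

x* = 13.0159, y* = 5.5782

MU_x/MU_y = (1/3·y)/(2/3·x); tangency sets this equal to p_x/p_y.
So 1/3·p_y·y = 2/3·p_x·x; combined with the budget, a share 1/3 of income goes to x.
Demand: x*(p_x,p_y,I) = 1/3·I/p_x and y* = 2/3·I/p_y.
At p_x=2.1, p_y=9.8, I=82: x* = 1/3·82/2.1 = 13.0159, y* = 5.5782.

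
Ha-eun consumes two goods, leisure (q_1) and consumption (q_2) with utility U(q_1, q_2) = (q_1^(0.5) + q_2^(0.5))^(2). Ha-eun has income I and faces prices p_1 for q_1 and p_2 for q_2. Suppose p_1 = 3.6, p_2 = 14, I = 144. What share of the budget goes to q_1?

MU_q_1 ∝ q_1^(-0.5), MU_q_2 ∝ q_2^(-0.5), so MRS = (q_2/q_1)^(0.5) = p_1/p_2.
Solve for the ratio: q_2/q_1 = [p_1/p_2]^(2).
Substitute q_2 = (q_2/q_1)·q_1 into the budget: q_1* = I/(p_1 + p_2·(q_2/q_1)).
Numerically q_2/q_1 = 0.066122, so q_1* = 144/(3.6 + 14·0.066122) = 31.8182 and q_2* = 0.066122·31.8182 = 2.1039.
Expenditure on q_1: 3.6·31.8182 = 114.5455; share = 0.7955.

share on q_1 = 0.7955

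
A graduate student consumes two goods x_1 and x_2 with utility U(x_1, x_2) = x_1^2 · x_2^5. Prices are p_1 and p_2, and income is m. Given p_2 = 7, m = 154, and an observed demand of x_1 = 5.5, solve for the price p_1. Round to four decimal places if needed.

p_1 = 8

The MRS is (2/5)·x_2/x_1. Set MRS = p_1/p_2.
So 2·p_2·x_2 = 5·p_1·x_1; combined with the budget, a share 2/7 of income goes to x_1.
Demand: x_1*(p_1,p_2,m) = 2/7·m/p_1 and x_2* = 5/7·m/p_2.
Set x_1* = 5.5 in the demand function and solve for p_1: p_1 = 8.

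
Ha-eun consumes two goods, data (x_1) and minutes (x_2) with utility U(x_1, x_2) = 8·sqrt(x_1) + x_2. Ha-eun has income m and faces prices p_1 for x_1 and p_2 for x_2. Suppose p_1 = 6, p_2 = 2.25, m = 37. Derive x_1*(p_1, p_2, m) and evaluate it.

Plugging in: x_1* = (4·2.25/6)² = 2.25.

x_1* = 2.25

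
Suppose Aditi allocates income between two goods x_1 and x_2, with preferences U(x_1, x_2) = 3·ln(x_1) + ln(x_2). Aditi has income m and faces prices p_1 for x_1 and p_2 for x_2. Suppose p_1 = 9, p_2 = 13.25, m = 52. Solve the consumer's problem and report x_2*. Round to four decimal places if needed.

At p_1=9, p_2=13.25, m=52: x_2* = 0.25·52/13.25 = 0.9811.

x_2* = 0.9811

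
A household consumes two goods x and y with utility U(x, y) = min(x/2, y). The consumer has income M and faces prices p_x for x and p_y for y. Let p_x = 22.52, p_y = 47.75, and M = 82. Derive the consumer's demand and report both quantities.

Leontief preferences: the optimum is at the kink where x/2 = y/1, i.e. y = (1/2)·x.
Budget: p_x·x + p_y·(1/2)·x = M, so (2·p_x + p_y)·x = 2·M.
Demand: x*(p_x,p_y,M) = 2·M/(2·p_x + p_y), y* = M/(2·p_x + p_y).
Here 2·22.52 + 47.75 = 92.79, giving x* = 1.7674 and y* = 0.8837.

x* = 1.7674, y* = 0.8837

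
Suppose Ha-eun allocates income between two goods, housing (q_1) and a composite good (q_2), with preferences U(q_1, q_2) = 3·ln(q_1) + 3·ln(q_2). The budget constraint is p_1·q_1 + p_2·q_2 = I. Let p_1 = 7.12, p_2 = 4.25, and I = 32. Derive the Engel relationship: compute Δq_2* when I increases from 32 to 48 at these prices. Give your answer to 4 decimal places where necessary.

Δq_2* = 1.8824

MU_q_1/MU_q_2 = (3·q_2)/(3·q_1); tangency sets this equal to p_1/p_2.
So 3·p_2·q_2 = 3·p_1·q_1; combined with the budget, a share 0.5 of income goes to q_1.
Demand: q_1*(p_1,p_2,I) = 0.5·I/p_1 and q_2* = 0.5·I/p_2.
At p_1=7.12, p_2=4.25, I=32: q_2* = 0.5·32/4.25 = 3.7647.
At I' = 48: q_2* = 5.6471. Change: 5.6471 − 3.7647 = 1.8824.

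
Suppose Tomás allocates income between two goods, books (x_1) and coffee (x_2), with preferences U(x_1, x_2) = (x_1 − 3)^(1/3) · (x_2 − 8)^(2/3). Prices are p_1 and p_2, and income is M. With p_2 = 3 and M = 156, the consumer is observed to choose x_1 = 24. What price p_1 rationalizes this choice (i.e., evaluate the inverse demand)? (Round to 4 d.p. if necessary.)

p_1 = 2

MRS = (1/2)·(x_2−8)/(x_1−3). Tangency with p_1/p_2 gives x_2−8 = 2·(p_1/p_2)·(x_1−3).
Substituting into the budget: x_1* = 3 + 1/3·(M − 3·p_1 − 8·p_2)/p_1, and x_2* = 8 + 2/3·(…)/p_2.
Set x_1* = 24 in the demand function and solve for p_1: p_1 = 2.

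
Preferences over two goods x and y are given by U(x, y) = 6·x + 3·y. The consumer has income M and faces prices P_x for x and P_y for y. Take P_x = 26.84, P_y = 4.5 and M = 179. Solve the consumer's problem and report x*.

x* = 0

Perfect substitutes: compare marginal utility per dollar. 6/P_x vs 3/P_y → 0.2235 vs 0.6667.
y gives more utility per dollar, so spend all income on y: y* = M/P_y, x* = 0.
Numerically: x* = 0, y* = 39.7778.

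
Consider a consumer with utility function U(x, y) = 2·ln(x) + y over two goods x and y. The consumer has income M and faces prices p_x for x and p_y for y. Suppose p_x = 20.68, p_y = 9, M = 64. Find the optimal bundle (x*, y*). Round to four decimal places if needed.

MU_x = 2/x, MU_y = 1. Tangency: 2/x = p_x/p_y.
So x*(p_x,p_y) = 2·p_y/p_x, independent of income; and y* = (M − 2·p_y)/p_y.
At the given prices: x* = 2·9/20.68 = 0.8704, and y* = 5.1111.

x* = 0.8704, y* = 5.1111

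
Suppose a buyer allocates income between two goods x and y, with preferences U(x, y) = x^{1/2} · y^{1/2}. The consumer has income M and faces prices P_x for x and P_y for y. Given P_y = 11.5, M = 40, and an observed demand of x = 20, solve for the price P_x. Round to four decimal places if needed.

P_x = 1

The MRS is y/x. Set MRS = P_x/P_y.
Rearranging, P_y·y = P_x·x. Substituting into the budget gives P_x·x·(1 + 1) = M.
Demand: x*(P_x,P_y,M) = 0.5·M/P_x and y* = 0.5·M/P_y.
Set x* = 20 in the demand function and solve for P_x: P_x = 1.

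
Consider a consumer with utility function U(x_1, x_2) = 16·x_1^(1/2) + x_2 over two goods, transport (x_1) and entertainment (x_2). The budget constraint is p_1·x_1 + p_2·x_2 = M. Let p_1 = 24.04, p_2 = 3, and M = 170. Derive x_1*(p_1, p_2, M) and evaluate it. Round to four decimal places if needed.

x_1* = 0.9967

Set MRS = p_1/p_2: 8·x_1^(−1/2) = p_1/p_2.
Solve: √x_1 = 8·p_2/p_1, so x_1*(p_1,p_2) = (8·p_2/p_1)², and x_2* = (M − p_1·x_1*)/p_2.
Plugging in: x_1* = (8·3/24.04)² = 0.9967.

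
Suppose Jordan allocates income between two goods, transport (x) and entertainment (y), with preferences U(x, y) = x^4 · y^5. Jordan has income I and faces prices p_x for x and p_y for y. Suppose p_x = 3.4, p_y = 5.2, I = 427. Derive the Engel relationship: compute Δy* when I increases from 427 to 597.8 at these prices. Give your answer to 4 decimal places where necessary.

The MRS is (4/5)·y/x. Set MRS = p_x/p_y.
Rearranging, p_y·y = (5/4)·p_x·x. Substituting into the budget gives p_x·x·(1 + (5/4)) = I.
Demand: x*(p_x,p_y,I) = 4/9·I/p_x and y* = 5/9·I/p_y.
At p_x=3.4, p_y=5.2, I=427: y* = 5/9·427/5.2 = 45.6197.
At I' = 597.8: y* = 63.8675. Change: 63.8675 − 45.6197 = 18.2479.

Δy* = 18.2479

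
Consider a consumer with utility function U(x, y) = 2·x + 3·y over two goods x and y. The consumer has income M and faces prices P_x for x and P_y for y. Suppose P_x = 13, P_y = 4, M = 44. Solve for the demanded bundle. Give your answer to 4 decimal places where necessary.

x* = 0, y* = 11

Perfect substitutes: compare marginal utility per dollar. 2/P_x vs 3/P_y → 0.1538 vs 0.75.
y gives more utility per dollar, so spend all income on y: y* = M/P_y, x* = 0.
Numerically: x* = 0, y* = 11.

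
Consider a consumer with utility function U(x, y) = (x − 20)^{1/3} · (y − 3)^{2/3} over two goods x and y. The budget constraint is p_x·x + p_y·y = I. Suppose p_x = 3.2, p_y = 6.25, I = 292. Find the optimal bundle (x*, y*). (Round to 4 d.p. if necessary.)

x* = 41.7969, y* = 25.32

Discretionary income = 292 − 20·3.2 − 3·6.25 = 209.25; x* = 20 + 1/3·209.25/3.2 = 41.7969; y* = 3 + 2/3·209.25/6.25 = 25.32.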